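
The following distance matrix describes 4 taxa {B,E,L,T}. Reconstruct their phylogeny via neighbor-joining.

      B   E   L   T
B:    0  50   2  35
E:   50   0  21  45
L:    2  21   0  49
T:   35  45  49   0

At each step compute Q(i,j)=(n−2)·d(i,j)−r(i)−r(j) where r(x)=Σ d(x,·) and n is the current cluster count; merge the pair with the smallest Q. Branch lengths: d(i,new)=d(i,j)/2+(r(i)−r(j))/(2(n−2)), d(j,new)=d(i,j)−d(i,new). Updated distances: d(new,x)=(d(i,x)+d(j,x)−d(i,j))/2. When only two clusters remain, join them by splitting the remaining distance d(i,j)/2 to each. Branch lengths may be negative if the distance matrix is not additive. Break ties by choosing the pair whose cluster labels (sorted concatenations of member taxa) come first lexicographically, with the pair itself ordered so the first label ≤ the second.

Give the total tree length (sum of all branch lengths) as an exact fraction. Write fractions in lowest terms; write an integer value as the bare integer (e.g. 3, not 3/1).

step 1: merge (B,L) at d=2, Q=-155; branch lengths B→19/4, L→-11/4; new cluster BL
  updated: d(BL,E)=69/2, d(BL,T)=41
step 2: merge (BL,E) at d=69/2, Q=-241/2; branch lengths BL→61/4, E→77/4; new cluster BEL
  updated: d(BEL,T)=103/4
step 3: merge (BEL,T) at d=103/4; branch lengths BEL→103/8, T→103/8; new cluster BELT
final tree: (((B:19/4,L:-11/4):61/4,E:77/4):103/8,T:103/8)
total length: 249/4

249/4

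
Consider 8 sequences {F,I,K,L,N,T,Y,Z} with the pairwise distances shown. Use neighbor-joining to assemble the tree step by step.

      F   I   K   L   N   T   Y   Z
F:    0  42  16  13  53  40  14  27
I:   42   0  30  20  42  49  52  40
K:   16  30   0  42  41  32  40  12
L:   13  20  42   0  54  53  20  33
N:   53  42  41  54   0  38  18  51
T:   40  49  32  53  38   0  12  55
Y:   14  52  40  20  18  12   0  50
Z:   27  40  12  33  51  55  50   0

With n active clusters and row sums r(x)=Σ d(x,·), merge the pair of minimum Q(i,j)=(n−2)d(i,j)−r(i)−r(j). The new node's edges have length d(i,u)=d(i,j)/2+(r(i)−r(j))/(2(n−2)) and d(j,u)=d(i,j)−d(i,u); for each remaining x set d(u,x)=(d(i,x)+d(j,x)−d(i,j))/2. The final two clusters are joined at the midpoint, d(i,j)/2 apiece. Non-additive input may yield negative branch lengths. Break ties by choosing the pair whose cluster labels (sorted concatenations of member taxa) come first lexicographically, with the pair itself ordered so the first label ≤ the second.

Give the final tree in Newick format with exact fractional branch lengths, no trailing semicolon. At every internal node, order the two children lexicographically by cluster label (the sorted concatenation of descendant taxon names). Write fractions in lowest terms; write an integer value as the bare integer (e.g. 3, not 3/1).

iteration 1: select T,Y (d=12, Q=-413); attach at lengths (145/12, -1/12); label the merged cluster TY
  updated: d(F,TY)=21, d(I,TY)=89/2, d(K,TY)=30, d(L,TY)=61/2, d(N,TY)=22, d(TY,Z)=93/2
iteration 2: select N,TY (d=22, Q=-695/2); attach at lengths (357/20, 83/20); label the merged cluster NTY
  updated: d(F,NTY)=26, d(I,NTY)=129/4, d(K,NTY)=49/2, d(L,NTY)=125/4, d(NTY,Z)=151/4
iteration 3: select K,Z (d=12, Q=-905/4); attach at lengths (91/32, 293/32); label the merged cluster KZ
  updated: d(F,KZ)=31/2, d(I,KZ)=29, d(KZ,L)=63/2, d(KZ,NTY)=201/8
iteration 4: select I,L (d=20, Q=-159); attach at lengths (175/12, 65/12); label the merged cluster IL
  updated: d(F,IL)=35/2, d(IL,KZ)=81/4, d(IL,NTY)=87/4
iteration 5: select F,KZ (d=31/2, Q=-711/8); attach at lengths (233/32, 263/32); label the merged cluster FKZ
  updated: d(FKZ,IL)=89/8, d(FKZ,NTY)=285/16
iteration 6: select FKZ,IL (d=89/8, Q=-811/16); attach at lengths (115/32, 241/32); label the merged cluster FIKLZ
  updated: d(FIKLZ,NTY)=455/32
iteration 7: select FIKLZ,NTY (d=455/32); attach at lengths (455/64, 455/64); label the merged cluster FIKLNTYZ
final tree: (((F:233/32,(K:91/32,Z:293/32):263/32):115/32,(I:175/12,L:65/12):241/32):455/64,(N:357/20,(T:145/12,Y:-1/12):83/20):455/64)
total length: 3419/32

(((F:233/32,(K:91/32,Z:293/32):263/32):115/32,(I:175/12,L:65/12):241/32):455/64,(N:357/20,(T:145/12,Y:-1/12):83/20):455/64)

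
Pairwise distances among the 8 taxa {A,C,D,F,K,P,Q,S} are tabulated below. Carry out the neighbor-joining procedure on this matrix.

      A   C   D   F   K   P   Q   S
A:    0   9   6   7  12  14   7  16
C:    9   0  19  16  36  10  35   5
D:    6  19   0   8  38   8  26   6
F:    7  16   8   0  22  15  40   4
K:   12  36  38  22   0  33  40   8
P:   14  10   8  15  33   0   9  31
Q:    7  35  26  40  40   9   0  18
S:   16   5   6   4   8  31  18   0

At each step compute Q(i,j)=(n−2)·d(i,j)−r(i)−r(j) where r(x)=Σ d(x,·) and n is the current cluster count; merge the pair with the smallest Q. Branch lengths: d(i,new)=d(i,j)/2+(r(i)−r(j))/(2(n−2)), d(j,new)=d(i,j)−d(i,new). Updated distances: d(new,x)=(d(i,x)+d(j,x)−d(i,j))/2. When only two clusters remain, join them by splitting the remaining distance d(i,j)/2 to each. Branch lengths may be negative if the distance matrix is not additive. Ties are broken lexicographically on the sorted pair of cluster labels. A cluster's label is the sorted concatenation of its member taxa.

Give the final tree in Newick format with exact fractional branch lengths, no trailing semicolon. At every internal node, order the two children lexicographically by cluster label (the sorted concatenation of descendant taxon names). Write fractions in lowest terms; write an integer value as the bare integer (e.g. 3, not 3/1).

(((A:-27/16,(C:203/24,(F:47/16,(K:129/10,S:-49/10):97/16):79/24):37/16):23/16,D:83/16):117/32,(P:-1/12,Q:109/12):117/32)

1. join P+Q (d=9, Q=-241) ⇒ PQ; edges |P|=-1/12, |Q|=109/12
  updated: d(A,PQ)=6, d(C,PQ)=18, d(D,PQ)=25/2, d(F,PQ)=23, d(K,PQ)=32, d(PQ,S)=20
2. join K+S (d=8, Q=-167) ⇒ KS; edges |K|=129/10, |S|=-49/10
  updated: d(A,KS)=10, d(C,KS)=33/2, d(D,KS)=18, d(F,KS)=9, d(KS,PQ)=22
3. join F+KS (d=9, Q=-205/2) ⇒ FKS; edges |F|=47/16, |KS|=97/16
  updated: d(A,FKS)=4, d(C,FKS)=47/4, d(D,FKS)=17/2, d(FKS,PQ)=18
4. join C+FKS (d=47/4, Q=-259/4) ⇒ CFKS; edges |C|=203/24, |FKS|=79/24
  updated: d(A,CFKS)=5/8, d(CFKS,D)=63/8, d(CFKS,PQ)=97/8
5. join A+CFKS (d=5/8, Q=-32) ⇒ ACFKS; edges |A|=-27/16, |CFKS|=37/16
  updated: d(ACFKS,D)=53/8, d(ACFKS,PQ)=35/4
6. join ACFKS+D (d=53/8, Q=-223/8) ⇒ ACDFKS; edges |ACFKS|=23/16, |D|=83/16
  updated: d(ACDFKS,PQ)=117/16
7. join ACDFKS+PQ (d=117/16) ⇒ ACDFKPQS; edges |ACDFKS|=117/32, |PQ|=117/32
final tree: (((A:-27/16,(C:203/24,(F:47/16,(K:129/10,S:-49/10):97/16):79/24):37/16):23/16,D:83/16):117/32,(P:-1/12,Q:109/12):117/32)
total length: 837/16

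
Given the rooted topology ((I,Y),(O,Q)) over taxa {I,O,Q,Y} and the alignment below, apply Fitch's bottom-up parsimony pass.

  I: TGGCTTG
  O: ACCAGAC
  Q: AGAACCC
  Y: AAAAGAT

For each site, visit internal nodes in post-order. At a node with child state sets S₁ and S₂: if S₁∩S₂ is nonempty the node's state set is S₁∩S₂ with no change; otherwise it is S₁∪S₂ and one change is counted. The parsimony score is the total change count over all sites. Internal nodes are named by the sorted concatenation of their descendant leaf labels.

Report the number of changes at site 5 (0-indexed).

site 0, node IY: I={T} ∪ Y={A} → {A,T} (+1)
site 0, node OQ: O={A} ∩ Q={A} → {A} (+0)
site 0, node IOQY: IY={A,T} ∩ OQ={A} → {A} (+0)
site 1, node IY: I={G} ∪ Y={A} → {A,G} (+1)
site 1, node OQ: O={C} ∪ Q={G} → {C,G} (+1)
site 1, node IOQY: IY={A,G} ∩ OQ={C,G} → {G} (+0)
site 2, node IY: I={G} ∪ Y={A} → {A,G} (+1)
site 2, node OQ: O={C} ∪ Q={A} → {A,C} (+1)
site 2, node IOQY: IY={A,G} ∩ OQ={A,C} → {A} (+0)
site 3, node IY: I={C} ∪ Y={A} → {A,C} (+1)
site 3, node OQ: O={A} ∩ Q={A} → {A} (+0)
site 3, node IOQY: IY={A,C} ∩ OQ={A} → {A} (+0)
site 4, node IY: I={T} ∪ Y={G} → {G,T} (+1)
site 4, node OQ: O={G} ∪ Q={C} → {C,G} (+1)
site 4, node IOQY: IY={G,T} ∩ OQ={C,G} → {G} (+0)
site 5, node IY: I={T} ∪ Y={A} → {A,T} (+1)
site 5, node OQ: O={A} ∪ Q={C} → {A,C} (+1)
site 5, node IOQY: IY={A,T} ∩ OQ={A,C} → {A} (+0)
site 6, node IY: I={G} ∪ Y={T} → {G,T} (+1)
site 6, node OQ: O={C} ∩ Q={C} → {C} (+0)
site 6, node IOQY: IY={G,T} ∪ OQ={C} → {C,G,T} (+1)
per-site changes: [1, 2, 2, 1, 2, 2, 2]; total = 12

2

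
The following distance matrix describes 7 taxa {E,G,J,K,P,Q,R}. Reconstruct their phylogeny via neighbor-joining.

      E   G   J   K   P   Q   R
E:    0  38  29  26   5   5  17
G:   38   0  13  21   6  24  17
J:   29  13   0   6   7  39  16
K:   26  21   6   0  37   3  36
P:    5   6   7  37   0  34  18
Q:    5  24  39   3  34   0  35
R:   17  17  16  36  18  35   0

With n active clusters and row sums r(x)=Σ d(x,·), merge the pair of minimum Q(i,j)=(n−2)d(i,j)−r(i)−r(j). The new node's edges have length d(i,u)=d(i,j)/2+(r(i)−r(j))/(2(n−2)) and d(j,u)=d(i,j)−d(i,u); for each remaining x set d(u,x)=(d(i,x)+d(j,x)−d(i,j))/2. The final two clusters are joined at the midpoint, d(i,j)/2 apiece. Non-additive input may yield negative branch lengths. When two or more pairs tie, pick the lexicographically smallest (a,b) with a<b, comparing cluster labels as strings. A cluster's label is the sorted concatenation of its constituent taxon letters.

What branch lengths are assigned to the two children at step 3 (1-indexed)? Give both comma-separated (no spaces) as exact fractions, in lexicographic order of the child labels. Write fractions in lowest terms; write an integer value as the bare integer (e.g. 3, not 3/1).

115/12,107/12

1. join K+Q (d=3, Q=-254) ⇒ KQ; edges |K|=2/5, |Q|=13/5
  updated: d(E,KQ)=14, d(G,KQ)=21, d(J,KQ)=21, d(KQ,P)=34, d(KQ,R)=34
2. join E+KQ (d=14, Q=-171) ⇒ EKQ; edges |E|=35/8, |KQ|=77/8
  updated: d(EKQ,G)=45/2, d(EKQ,J)=18, d(EKQ,P)=25/2, d(EKQ,R)=37/2
3. join EKQ+R (d=37/2, Q=-171/2) ⇒ EKQR; edges |EKQ|=115/12, |R|=107/12
  updated: d(EKQR,G)=21/2, d(EKQR,J)=31/4, d(EKQR,P)=6
4. join EKQR+J (d=31/4, Q=-73/2) ⇒ EJKQR; edges |EKQR|=3, |J|=19/4
  updated: d(EJKQR,G)=63/8, d(EJKQR,P)=21/8
5. join EJKQR+G (d=63/8, Q=-33/2) ⇒ EGJKQR; edges |EJKQR|=9/4, |G|=45/8
  updated: d(EGJKQR,P)=3/8
6. join EGJKQR+P (d=3/8) ⇒ EGJKPQR; edges |EGJKQR|=3/16, |P|=3/16
final tree: (((((E:35/8,(K:2/5,Q:13/5):77/8):115/12,R:107/12):3,J:19/4):9/4,G:45/8):3/16,P:3/16)
total length: 103/2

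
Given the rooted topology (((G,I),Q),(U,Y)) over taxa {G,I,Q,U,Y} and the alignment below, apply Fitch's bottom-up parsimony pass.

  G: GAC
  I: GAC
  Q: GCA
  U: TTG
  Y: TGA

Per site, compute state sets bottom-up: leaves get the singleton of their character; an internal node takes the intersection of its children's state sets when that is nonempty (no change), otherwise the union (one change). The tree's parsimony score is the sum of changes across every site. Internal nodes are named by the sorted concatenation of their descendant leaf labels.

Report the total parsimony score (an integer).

6

[col 0] GI: children G:{G}, I:{G} ∩→ {G}; cost 0
[col 0] GIQ: children GI:{G}, Q:{G} ∩→ {G}; cost 0
[col 0] UY: children U:{T}, Y:{T} ∩→ {T}; cost 0
[col 0] GIQUY: children GIQ:{G}, UY:{T} ∪→ {G,T}; cost 1
[col 1] GI: children G:{A}, I:{A} ∩→ {A}; cost 0
[col 1] GIQ: children GI:{A}, Q:{C} ∪→ {A,C}; cost 1
[col 1] UY: children U:{T}, Y:{G} ∪→ {G,T}; cost 1
[col 1] GIQUY: children GIQ:{A,C}, UY:{G,T} ∪→ {A,C,G,T}; cost 1
[col 2] GI: children G:{C}, I:{C} ∩→ {C}; cost 0
[col 2] GIQ: children GI:{C}, Q:{A} ∪→ {A,C}; cost 1
[col 2] UY: children U:{G}, Y:{A} ∪→ {A,G}; cost 1
[col 2] GIQUY: children GIQ:{A,C}, UY:{A,G} ∩→ {A}; cost 0
per-site changes: [1, 3, 2]; total = 6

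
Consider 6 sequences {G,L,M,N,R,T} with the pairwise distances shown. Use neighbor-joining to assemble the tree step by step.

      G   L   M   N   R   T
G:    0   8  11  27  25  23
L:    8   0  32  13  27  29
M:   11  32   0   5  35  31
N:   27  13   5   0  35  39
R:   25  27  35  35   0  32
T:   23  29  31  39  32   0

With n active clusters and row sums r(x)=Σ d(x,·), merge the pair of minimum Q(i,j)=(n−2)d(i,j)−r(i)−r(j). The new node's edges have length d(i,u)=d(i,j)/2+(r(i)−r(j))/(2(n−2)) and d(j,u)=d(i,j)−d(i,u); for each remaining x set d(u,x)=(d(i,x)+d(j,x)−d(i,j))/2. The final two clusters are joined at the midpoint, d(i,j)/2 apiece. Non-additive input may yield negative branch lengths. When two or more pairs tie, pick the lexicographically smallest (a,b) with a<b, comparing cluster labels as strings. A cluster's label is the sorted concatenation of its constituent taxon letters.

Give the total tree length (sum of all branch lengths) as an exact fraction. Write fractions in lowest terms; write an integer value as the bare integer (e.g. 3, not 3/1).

step 1: merge (M,N) at d=5, Q=-213; branch lengths M→15/8, N→25/8; new cluster MN
  updated: d(G,MN)=33/2, d(L,MN)=20, d(MN,R)=65/2, d(MN,T)=65/2
step 2: merge (R,T) at d=32, Q=-137; branch lengths R→16, T→16; new cluster RT
  updated: d(G,RT)=8, d(L,RT)=12, d(MN,RT)=33/2
step 3: merge (G,L) at d=8, Q=-113/2; branch lengths G→17/8, L→47/8; new cluster GL
  updated: d(GL,MN)=57/4, d(GL,RT)=6
step 4: merge (GL,MN) at d=57/4, Q=-147/4; branch lengths GL→15/8, MN→99/8; new cluster GLMN
  updated: d(GLMN,RT)=33/8
step 5: merge (GLMN,RT) at d=33/8; branch lengths GLMN→33/16, RT→33/16; new cluster GLMNRT
final tree: (((G:17/8,L:47/8):15/8,(M:15/8,N:25/8):99/8):33/16,(R:16,T:16):33/16)
total length: 507/8

507/8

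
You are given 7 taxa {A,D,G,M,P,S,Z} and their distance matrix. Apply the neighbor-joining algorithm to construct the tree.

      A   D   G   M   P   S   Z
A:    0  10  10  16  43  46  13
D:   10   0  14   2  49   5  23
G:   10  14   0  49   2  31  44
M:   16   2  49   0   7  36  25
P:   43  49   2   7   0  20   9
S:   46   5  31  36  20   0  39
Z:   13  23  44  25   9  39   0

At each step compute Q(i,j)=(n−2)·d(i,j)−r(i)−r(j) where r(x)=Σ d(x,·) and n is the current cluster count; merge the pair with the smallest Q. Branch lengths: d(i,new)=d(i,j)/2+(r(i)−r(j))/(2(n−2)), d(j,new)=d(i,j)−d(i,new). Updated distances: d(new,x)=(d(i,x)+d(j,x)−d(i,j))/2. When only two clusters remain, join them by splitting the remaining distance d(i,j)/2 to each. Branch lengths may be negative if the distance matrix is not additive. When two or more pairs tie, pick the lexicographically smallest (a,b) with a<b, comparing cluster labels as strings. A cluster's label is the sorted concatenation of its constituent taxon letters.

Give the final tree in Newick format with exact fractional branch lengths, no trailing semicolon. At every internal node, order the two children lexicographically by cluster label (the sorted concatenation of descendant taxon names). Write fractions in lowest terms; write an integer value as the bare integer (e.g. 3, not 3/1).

((((A:9/2,Z:17/2):41/8,(G:3,P:-1):111/8):31/8,(D:-15/2,S:25/2):75/8):57/16,M:57/16)

iteration 1: select G,P (d=2, Q=-270); attach at lengths (3, -1); label the merged cluster GP
  updated: d(A,GP)=51/2, d(D,GP)=61/2, d(GP,M)=27, d(GP,S)=49/2, d(GP,Z)=51/2
iteration 2: select D,S (d=5, Q=-201); attach at lengths (-15/2, 25/2); label the merged cluster DS
  updated: d(A,DS)=51/2, d(DS,GP)=25, d(DS,M)=33/2, d(DS,Z)=57/2
iteration 3: select A,Z (d=13, Q=-133); attach at lengths (9/2, 17/2); label the merged cluster AZ
  updated: d(AZ,DS)=41/2, d(AZ,GP)=19, d(AZ,M)=14
iteration 4: select AZ,GP (d=19, Q=-173/2); attach at lengths (41/8, 111/8); label the merged cluster AGPZ
  updated: d(AGPZ,DS)=53/4, d(AGPZ,M)=11
iteration 5: select AGPZ,DS (d=53/4, Q=-163/4); attach at lengths (31/8, 75/8); label the merged cluster ADGPSZ
  updated: d(ADGPSZ,M)=57/8
iteration 6: select ADGPSZ,M (d=57/8); attach at lengths (57/16, 57/16); label the merged cluster ADGMPSZ
final tree: ((((A:9/2,Z:17/2):41/8,(G:3,P:-1):111/8):31/8,(D:-15/2,S:25/2):75/8):57/16,M:57/16)
total length: 475/8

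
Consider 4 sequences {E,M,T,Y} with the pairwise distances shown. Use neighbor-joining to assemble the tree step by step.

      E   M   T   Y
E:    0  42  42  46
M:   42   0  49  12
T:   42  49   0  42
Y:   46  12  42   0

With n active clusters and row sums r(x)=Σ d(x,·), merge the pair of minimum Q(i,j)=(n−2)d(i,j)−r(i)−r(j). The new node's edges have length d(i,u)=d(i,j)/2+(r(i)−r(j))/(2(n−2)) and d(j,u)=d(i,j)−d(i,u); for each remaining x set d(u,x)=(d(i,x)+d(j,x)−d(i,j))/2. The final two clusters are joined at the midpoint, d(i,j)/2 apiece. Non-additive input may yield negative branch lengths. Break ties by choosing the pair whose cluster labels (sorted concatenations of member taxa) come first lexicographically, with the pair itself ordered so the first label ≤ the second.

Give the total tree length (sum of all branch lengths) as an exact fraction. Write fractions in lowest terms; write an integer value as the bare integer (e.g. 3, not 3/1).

287/4

iteration 1: select E,T (d=42, Q=-179); attach at lengths (81/4, 87/4); label the merged cluster ET
  updated: d(ET,M)=49/2, d(ET,Y)=23
iteration 2: select ET,M (d=49/2, Q=-119/2); attach at lengths (71/4, 27/4); label the merged cluster EMT
  updated: d(EMT,Y)=21/4
iteration 3: select EMT,Y (d=21/4); attach at lengths (21/8, 21/8); label the merged cluster EMTY
final tree: (((E:81/4,T:87/4):71/4,M:27/4):21/8,Y:21/8)
total length: 287/4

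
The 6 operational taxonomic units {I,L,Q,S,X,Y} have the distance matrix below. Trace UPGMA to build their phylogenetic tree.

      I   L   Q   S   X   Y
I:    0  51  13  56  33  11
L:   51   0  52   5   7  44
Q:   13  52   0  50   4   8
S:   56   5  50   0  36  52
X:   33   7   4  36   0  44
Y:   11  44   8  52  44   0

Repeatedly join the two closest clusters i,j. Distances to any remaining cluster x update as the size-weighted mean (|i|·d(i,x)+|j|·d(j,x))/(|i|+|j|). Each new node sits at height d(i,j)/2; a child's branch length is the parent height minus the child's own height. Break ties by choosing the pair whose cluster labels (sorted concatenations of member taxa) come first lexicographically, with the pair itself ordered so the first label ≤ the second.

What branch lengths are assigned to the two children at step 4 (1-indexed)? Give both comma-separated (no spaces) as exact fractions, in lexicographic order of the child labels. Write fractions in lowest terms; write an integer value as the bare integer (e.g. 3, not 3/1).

27/4,41/4

1. join Q+X (d=4) ⇒ QX; edges |Q|=2, |X|=2
  updated: d(I,QX)=23, d(L,QX)=59/2, d(QX,S)=43, d(QX,Y)=26
2. join L+S (d=5) ⇒ LS; edges |L|=5/2, |S|=5/2
  updated: d(I,LS)=107/2, d(LS,QX)=145/4, d(LS,Y)=48
3. join I+Y (d=11) ⇒ IY; edges |I|=11/2, |Y|=11/2
  updated: d(IY,LS)=203/4, d(IY,QX)=49/2
4. join IY+QX (d=49/2) ⇒ IQXY; edges |IY|=27/4, |QX|=41/4
  updated: d(IQXY,LS)=87/2
5. join IQXY+LS (d=87/2) ⇒ ILQSXY; edges |IQXY|=19/2, |LS|=77/4
final tree: (((I:11/2,Y:11/2):27/4,(Q:2,X:2):41/4):19/2,(L:5/2,S:5/2):77/4)
total length: 263/4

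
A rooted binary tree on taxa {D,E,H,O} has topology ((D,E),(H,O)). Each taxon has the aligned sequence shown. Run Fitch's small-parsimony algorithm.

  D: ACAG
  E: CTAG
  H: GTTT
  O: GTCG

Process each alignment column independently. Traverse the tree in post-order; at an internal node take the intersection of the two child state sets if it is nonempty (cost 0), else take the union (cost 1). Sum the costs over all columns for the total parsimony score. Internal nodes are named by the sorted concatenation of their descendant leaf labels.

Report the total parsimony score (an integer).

6

[col 0] DE: children D:{A}, E:{C} ∪→ {A,C}; cost 1
[col 0] HO: children H:{G}, O:{G} ∩→ {G}; cost 0
[col 0] DEHO: children DE:{A,C}, HO:{G} ∪→ {A,C,G}; cost 1
[col 1] DE: children D:{C}, E:{T} ∪→ {C,T}; cost 1
[col 1] HO: children H:{T}, O:{T} ∩→ {T}; cost 0
[col 1] DEHO: children DE:{C,T}, HO:{T} ∩→ {T}; cost 0
[col 2] DE: children D:{A}, E:{A} ∩→ {A}; cost 0
[col 2] HO: children H:{T}, O:{C} ∪→ {C,T}; cost 1
[col 2] DEHO: children DE:{A}, HO:{C,T} ∪→ {A,C,T}; cost 1
[col 3] DE: children D:{G}, E:{G} ∩→ {G}; cost 0
[col 3] HO: children H:{T}, O:{G} ∪→ {G,T}; cost 1
[col 3] DEHO: children DE:{G}, HO:{G,T} ∩→ {G}; cost 0
per-site changes: [2, 1, 2, 1]; total = 6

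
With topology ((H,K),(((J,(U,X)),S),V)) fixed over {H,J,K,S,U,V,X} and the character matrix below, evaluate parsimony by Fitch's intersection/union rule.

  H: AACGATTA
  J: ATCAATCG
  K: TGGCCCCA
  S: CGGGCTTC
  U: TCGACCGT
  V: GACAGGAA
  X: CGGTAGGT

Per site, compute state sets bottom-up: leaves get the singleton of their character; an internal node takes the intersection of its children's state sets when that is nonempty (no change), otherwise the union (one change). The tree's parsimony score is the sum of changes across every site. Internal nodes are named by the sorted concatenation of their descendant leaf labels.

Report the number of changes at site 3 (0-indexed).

4

[col 0] HK: children H:{A}, K:{T} ∪→ {A,T}; cost 1
[col 0] UX: children U:{T}, X:{C} ∪→ {C,T}; cost 1
[col 0] JUX: children J:{A}, UX:{C,T} ∪→ {A,C,T}; cost 1
[col 0] JSUX: children JUX:{A,C,T}, S:{C} ∩→ {C}; cost 0
[col 0] JSUVX: children JSUX:{C}, V:{G} ∪→ {C,G}; cost 1
[col 0] HJKSUVX: children HK:{A,T}, JSUVX:{C,G} ∪→ {A,C,G,T}; cost 1
[col 1] HK: children H:{A}, K:{G} ∪→ {A,G}; cost 1
[col 1] UX: children U:{C}, X:{G} ∪→ {C,G}; cost 1
[col 1] JUX: children J:{T}, UX:{C,G} ∪→ {C,G,T}; cost 1
[col 1] JSUX: children JUX:{C,G,T}, S:{G} ∩→ {G}; cost 0
[col 1] JSUVX: children JSUX:{G}, V:{A} ∪→ {A,G}; cost 1
[col 1] HJKSUVX: children HK:{A,G}, JSUVX:{A,G} ∩→ {A,G}; cost 0
[col 2] HK: children H:{C}, K:{G} ∪→ {C,G}; cost 1
[col 2] UX: children U:{G}, X:{G} ∩→ {G}; cost 0
[col 2] JUX: children J:{C}, UX:{G} ∪→ {C,G}; cost 1
[col 2] JSUX: children JUX:{C,G}, S:{G} ∩→ {G}; cost 0
[col 2] JSUVX: children JSUX:{G}, V:{C} ∪→ {C,G}; cost 1
[col 2] HJKSUVX: children HK:{C,G}, JSUVX:{C,G} ∩→ {C,G}; cost 0
[col 3] HK: children H:{G}, K:{C} ∪→ {C,G}; cost 1
[col 3] UX: children U:{A}, X:{T} ∪→ {A,T}; cost 1
[col 3] JUX: children J:{A}, UX:{A,T} ∩→ {A}; cost 0
[col 3] JSUX: children JUX:{A}, S:{G} ∪→ {A,G}; cost 1
[col 3] JSUVX: children JSUX:{A,G}, V:{A} ∩→ {A}; cost 0
[col 3] HJKSUVX: children HK:{C,G}, JSUVX:{A} ∪→ {A,C,G}; cost 1
[col 4] HK: children H:{A}, K:{C} ∪→ {A,C}; cost 1
[col 4] UX: children U:{C}, X:{A} ∪→ {A,C}; cost 1
[col 4] JUX: children J:{A}, UX:{A,C} ∩→ {A}; cost 0
[col 4] JSUX: children JUX:{A}, S:{C} ∪→ {A,C}; cost 1
[col 4] JSUVX: children JSUX:{A,C}, V:{G} ∪→ {A,C,G}; cost 1
[col 4] HJKSUVX: children HK:{A,C}, JSUVX:{A,C,G} ∩→ {A,C}; cost 0
[col 5] HK: children H:{T}, K:{C} ∪→ {C,T}; cost 1
[col 5] UX: children U:{C}, X:{G} ∪→ {C,G}; cost 1
[col 5] JUX: children J:{T}, UX:{C,G} ∪→ {C,G,T}; cost 1
[col 5] JSUX: children JUX:{C,G,T}, S:{T} ∩→ {T}; cost 0
[col 5] JSUVX: children JSUX:{T}, V:{G} ∪→ {G,T}; cost 1
[col 5] HJKSUVX: children HK:{C,T}, JSUVX:{G,T} ∩→ {T}; cost 0
[col 6] HK: children H:{T}, K:{C} ∪→ {C,T}; cost 1
[col 6] UX: children U:{G}, X:{G} ∩→ {G}; cost 0
[col 6] JUX: children J:{C}, UX:{G} ∪→ {C,G}; cost 1
[col 6] JSUX: children JUX:{C,G}, S:{T} ∪→ {C,G,T}; cost 1
[col 6] JSUVX: children JSUX:{C,G,T}, V:{A} ∪→ {A,C,G,T}; cost 1
[col 6] HJKSUVX: children HK:{C,T}, JSUVX:{A,C,G,T} ∩→ {C,T}; cost 0
[col 7] HK: children H:{A}, K:{A} ∩→ {A}; cost 0
[col 7] UX: children U:{T}, X:{T} ∩→ {T}; cost 0
[col 7] JUX: children J:{G}, UX:{T} ∪→ {G,T}; cost 1
[col 7] JSUX: children JUX:{G,T}, S:{C} ∪→ {C,G,T}; cost 1
[col 7] JSUVX: children JSUX:{C,G,T}, V:{A} ∪→ {A,C,G,T}; cost 1
[col 7] HJKSUVX: children HK:{A}, JSUVX:{A,C,G,T} ∩→ {A}; cost 0
per-site changes: [5, 4, 3, 4, 4, 4, 4, 3]; total = 31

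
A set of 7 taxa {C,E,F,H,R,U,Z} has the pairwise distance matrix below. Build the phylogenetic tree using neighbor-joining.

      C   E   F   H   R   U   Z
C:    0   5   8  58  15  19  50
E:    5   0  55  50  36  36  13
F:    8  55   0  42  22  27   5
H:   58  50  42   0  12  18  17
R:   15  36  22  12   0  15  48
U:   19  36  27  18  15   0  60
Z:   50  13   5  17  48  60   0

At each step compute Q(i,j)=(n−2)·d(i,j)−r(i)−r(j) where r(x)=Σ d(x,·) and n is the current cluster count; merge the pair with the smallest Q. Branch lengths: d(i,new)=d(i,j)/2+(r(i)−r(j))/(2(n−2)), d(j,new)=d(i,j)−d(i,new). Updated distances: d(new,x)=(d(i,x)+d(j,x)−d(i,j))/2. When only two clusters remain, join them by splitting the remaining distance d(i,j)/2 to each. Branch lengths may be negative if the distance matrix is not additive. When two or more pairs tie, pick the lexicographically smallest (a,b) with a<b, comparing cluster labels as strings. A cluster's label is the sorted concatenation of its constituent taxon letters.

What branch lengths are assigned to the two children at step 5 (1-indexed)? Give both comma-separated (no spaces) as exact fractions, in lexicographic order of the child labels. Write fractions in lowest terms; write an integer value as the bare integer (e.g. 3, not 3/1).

5/2,77/8

iteration 1: select F,Z (d=5, Q=-327); attach at lengths (-9/10, 59/10); label the merged cluster FZ
  updated: d(C,FZ)=53/2, d(E,FZ)=63/2, d(FZ,H)=27, d(FZ,R)=65/2, d(FZ,U)=41
iteration 2: select C,E (d=5, Q=-262); attach at lengths (-15/8, 55/8); label the merged cluster CE
  updated: d(CE,FZ)=53/2, d(CE,H)=103/2, d(CE,R)=23, d(CE,U)=25
iteration 3: select CE,FZ (d=53/2, Q=-347/2); attach at lengths (157/12, 161/12); label the merged cluster CEFZ
  updated: d(CEFZ,H)=26, d(CEFZ,R)=29/2, d(CEFZ,U)=79/4
iteration 4: select CEFZ,U (d=79/4, Q=-147/2); attach at lengths (47/4, 8); label the merged cluster CEFUZ
  updated: d(CEFUZ,H)=97/8, d(CEFUZ,R)=39/8
iteration 5: select CEFUZ,H (d=97/8, Q=-29); attach at lengths (5/2, 77/8); label the merged cluster CEFHUZ
  updated: d(CEFHUZ,R)=19/8
iteration 6: select CEFHUZ,R (d=19/8); attach at lengths (19/16, 19/16); label the merged cluster CEFHRUZ
final tree: (((((C:-15/8,E:55/8):157/12,(F:-9/10,Z:59/10):161/12):47/4,U:8):5/2,H:77/8):19/16,R:19/16)
total length: 283/4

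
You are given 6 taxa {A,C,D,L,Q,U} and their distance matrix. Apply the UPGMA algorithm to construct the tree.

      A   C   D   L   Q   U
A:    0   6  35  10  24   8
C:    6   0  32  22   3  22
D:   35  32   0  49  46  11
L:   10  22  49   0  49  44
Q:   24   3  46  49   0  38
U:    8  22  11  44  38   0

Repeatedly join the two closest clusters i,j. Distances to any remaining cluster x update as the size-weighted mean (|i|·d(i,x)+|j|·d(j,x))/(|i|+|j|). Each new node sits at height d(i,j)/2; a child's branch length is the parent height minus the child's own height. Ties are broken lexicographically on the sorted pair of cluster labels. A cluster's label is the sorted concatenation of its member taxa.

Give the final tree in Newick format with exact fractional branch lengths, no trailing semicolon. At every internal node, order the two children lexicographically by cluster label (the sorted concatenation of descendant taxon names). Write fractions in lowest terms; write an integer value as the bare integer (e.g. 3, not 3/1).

((((A:4,U:4):29/4,(C:3/2,Q:3/2):39/4):17/4,D:31/2):19/10,L:87/5)

step 1: merge (C,Q) at d=3; branch lengths C→3/2, Q→3/2; new cluster CQ
  updated: d(A,CQ)=15, d(CQ,D)=39, d(CQ,L)=71/2, d(CQ,U)=30
step 2: merge (A,U) at d=8; branch lengths A→4, U→4; new cluster AU
  updated: d(AU,CQ)=45/2, d(AU,D)=23, d(AU,L)=27
step 3: merge (AU,CQ) at d=45/2; branch lengths AU→29/4, CQ→39/4; new cluster ACQU
  updated: d(ACQU,D)=31, d(ACQU,L)=125/4
step 4: merge (ACQU,D) at d=31; branch lengths ACQU→17/4, D→31/2; new cluster ACDQU
  updated: d(ACDQU,L)=174/5
step 5: merge (ACDQU,L) at d=174/5; branch lengths ACDQU→19/10, L→87/5; new cluster ACDLQU
final tree: ((((A:4,U:4):29/4,(C:3/2,Q:3/2):39/4):17/4,D:31/2):19/10,L:87/5)
total length: 1341/20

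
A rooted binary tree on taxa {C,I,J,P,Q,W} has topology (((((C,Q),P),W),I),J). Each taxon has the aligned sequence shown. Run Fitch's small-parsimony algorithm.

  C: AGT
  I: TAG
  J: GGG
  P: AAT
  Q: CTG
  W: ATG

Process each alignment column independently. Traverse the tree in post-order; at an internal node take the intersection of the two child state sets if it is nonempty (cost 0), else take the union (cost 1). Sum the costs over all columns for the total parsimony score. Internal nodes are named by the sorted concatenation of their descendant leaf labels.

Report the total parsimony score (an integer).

9

site 0, node CQ: C={A} ∪ Q={C} → {A,C} (+1)
site 0, node CPQ: CQ={A,C} ∩ P={A} → {A} (+0)
site 0, node CPQW: CPQ={A} ∩ W={A} → {A} (+0)
site 0, node CIPQW: CPQW={A} ∪ I={T} → {A,T} (+1)
site 0, node CIJPQW: CIPQW={A,T} ∪ J={G} → {A,G,T} (+1)
site 1, node CQ: C={G} ∪ Q={T} → {G,T} (+1)
site 1, node CPQ: CQ={G,T} ∪ P={A} → {A,G,T} (+1)
site 1, node CPQW: CPQ={A,G,T} ∩ W={T} → {T} (+0)
site 1, node CIPQW: CPQW={T} ∪ I={A} → {A,T} (+1)
site 1, node CIJPQW: CIPQW={A,T} ∪ J={G} → {A,G,T} (+1)
site 2, node CQ: C={T} ∪ Q={G} → {G,T} (+1)
site 2, node CPQ: CQ={G,T} ∩ P={T} → {T} (+0)
site 2, node CPQW: CPQ={T} ∪ W={G} → {G,T} (+1)
site 2, node CIPQW: CPQW={G,T} ∩ I={G} → {G} (+0)
site 2, node CIJPQW: CIPQW={G} ∩ J={G} → {G} (+0)
per-site changes: [3, 4, 2]; total = 9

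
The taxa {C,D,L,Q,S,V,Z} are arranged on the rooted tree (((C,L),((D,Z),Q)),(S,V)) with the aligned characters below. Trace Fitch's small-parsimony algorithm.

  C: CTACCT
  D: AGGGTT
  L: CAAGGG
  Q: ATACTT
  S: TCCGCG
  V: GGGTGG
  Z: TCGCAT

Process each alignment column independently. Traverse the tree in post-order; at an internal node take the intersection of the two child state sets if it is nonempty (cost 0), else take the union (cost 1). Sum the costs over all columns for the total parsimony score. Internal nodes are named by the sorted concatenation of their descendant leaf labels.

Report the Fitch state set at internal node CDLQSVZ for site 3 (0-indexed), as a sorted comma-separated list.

C,G,T

[col 0] CL: children C:{C}, L:{C} ∩→ {C}; cost 0
[col 0] DZ: children D:{A}, Z:{T} ∪→ {A,T}; cost 1
[col 0] DQZ: children DZ:{A,T}, Q:{A} ∩→ {A}; cost 0
[col 0] CDLQZ: children CL:{C}, DQZ:{A} ∪→ {A,C}; cost 1
[col 0] SV: children S:{T}, V:{G} ∪→ {G,T}; cost 1
[col 0] CDLQSVZ: children CDLQZ:{A,C}, SV:{G,T} ∪→ {A,C,G,T}; cost 1
[col 1] CL: children C:{T}, L:{A} ∪→ {A,T}; cost 1
[col 1] DZ: children D:{G}, Z:{C} ∪→ {C,G}; cost 1
[col 1] DQZ: children DZ:{C,G}, Q:{T} ∪→ {C,G,T}; cost 1
[col 1] CDLQZ: children CL:{A,T}, DQZ:{C,G,T} ∩→ {T}; cost 0
[col 1] SV: children S:{C}, V:{G} ∪→ {C,G}; cost 1
[col 1] CDLQSVZ: children CDLQZ:{T}, SV:{C,G} ∪→ {C,G,T}; cost 1
[col 2] CL: children C:{A}, L:{A} ∩→ {A}; cost 0
[col 2] DZ: children D:{G}, Z:{G} ∩→ {G}; cost 0
[col 2] DQZ: children DZ:{G}, Q:{A} ∪→ {A,G}; cost 1
[col 2] CDLQZ: children CL:{A}, DQZ:{A,G} ∩→ {A}; cost 0
[col 2] SV: children S:{C}, V:{G} ∪→ {C,G}; cost 1
[col 2] CDLQSVZ: children CDLQZ:{A}, SV:{C,G} ∪→ {A,C,G}; cost 1
[col 3] CL: children C:{C}, L:{G} ∪→ {C,G}; cost 1
[col 3] DZ: children D:{G}, Z:{C} ∪→ {C,G}; cost 1
[col 3] DQZ: children DZ:{C,G}, Q:{C} ∩→ {C}; cost 0
[col 3] CDLQZ: children CL:{C,G}, DQZ:{C} ∩→ {C}; cost 0
[col 3] SV: children S:{G}, V:{T} ∪→ {G,T}; cost 1
[col 3] CDLQSVZ: children CDLQZ:{C}, SV:{G,T} ∪→ {C,G,T}; cost 1
[col 4] CL: children C:{C}, L:{G} ∪→ {C,G}; cost 1
[col 4] DZ: children D:{T}, Z:{A} ∪→ {A,T}; cost 1
[col 4] DQZ: children DZ:{A,T}, Q:{T} ∩→ {T}; cost 0
[col 4] CDLQZ: children CL:{C,G}, DQZ:{T} ∪→ {C,G,T}; cost 1
[col 4] SV: children S:{C}, V:{G} ∪→ {C,G}; cost 1
[col 4] CDLQSVZ: children CDLQZ:{C,G,T}, SV:{C,G} ∩→ {C,G}; cost 0
[col 5] CL: children C:{T}, L:{G} ∪→ {G,T}; cost 1
[col 5] DZ: children D:{T}, Z:{T} ∩→ {T}; cost 0
[col 5] DQZ: children DZ:{T}, Q:{T} ∩→ {T}; cost 0
[col 5] CDLQZ: children CL:{G,T}, DQZ:{T} ∩→ {T}; cost 0
[col 5] SV: children S:{G}, V:{G} ∩→ {G}; cost 0
[col 5] CDLQSVZ: children CDLQZ:{T}, SV:{G} ∪→ {G,T}; cost 1
per-site changes: [4, 5, 3, 4, 4, 2]; total = 22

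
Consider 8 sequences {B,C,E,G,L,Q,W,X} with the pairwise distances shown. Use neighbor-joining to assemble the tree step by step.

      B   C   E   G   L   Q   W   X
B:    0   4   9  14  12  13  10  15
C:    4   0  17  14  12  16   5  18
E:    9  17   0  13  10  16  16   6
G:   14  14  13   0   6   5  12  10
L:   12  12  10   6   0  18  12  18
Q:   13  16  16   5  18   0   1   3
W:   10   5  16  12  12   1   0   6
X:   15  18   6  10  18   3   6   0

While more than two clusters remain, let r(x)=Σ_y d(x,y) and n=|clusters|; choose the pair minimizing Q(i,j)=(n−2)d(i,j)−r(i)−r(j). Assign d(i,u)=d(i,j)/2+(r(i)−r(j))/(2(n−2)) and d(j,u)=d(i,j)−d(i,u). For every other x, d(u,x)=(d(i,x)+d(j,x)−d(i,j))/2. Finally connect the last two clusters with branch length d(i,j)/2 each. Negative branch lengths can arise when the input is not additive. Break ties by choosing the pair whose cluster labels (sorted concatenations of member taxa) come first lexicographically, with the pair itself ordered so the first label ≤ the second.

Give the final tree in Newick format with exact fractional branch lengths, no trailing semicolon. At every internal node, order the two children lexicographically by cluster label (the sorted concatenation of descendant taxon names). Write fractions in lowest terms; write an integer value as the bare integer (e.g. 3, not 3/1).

1. join B+C (d=4, Q=-139) ⇒ BC; edges |B|=5/4, |C|=11/4
  updated: d(BC,E)=11, d(BC,G)=12, d(BC,L)=10, d(BC,Q)=25/2, d(BC,W)=11/2, d(BC,X)=29/2
2. join Q+W (d=1, Q=-103) ⇒ QW; edges |Q|=4/5, |W|=1/5
  updated: d(BC,QW)=17/2, d(E,QW)=31/2, d(G,QW)=8, d(L,QW)=29/2, d(QW,X)=4
3. join QW+X (d=4, Q=-87) ⇒ QWX; edges |QW|=7/4, |X|=9/4
  updated: d(BC,QWX)=19/2, d(E,QWX)=35/4, d(G,QWX)=7, d(L,QWX)=57/4
4. join G+L (d=6, Q=-241/4) ⇒ GL; edges |G|=21/8, |L|=27/8
  updated: d(BC,GL)=8, d(E,GL)=17/2, d(GL,QWX)=61/8
5. join BC+GL (d=8, Q=-293/8) ⇒ BCGL; edges |BC|=163/32, |GL|=93/32
  updated: d(BCGL,E)=23/4, d(BCGL,QWX)=73/16
6. join BCGL+E (d=23/4, Q=-305/16) ⇒ BCEGL; edges |BCGL|=25/32, |E|=159/32
  updated: d(BCEGL,QWX)=121/32
7. join BCEGL+QWX (d=121/32) ⇒ BCEGLQWX; edges |BCEGL|=121/64, |QWX|=121/64
final tree: ((((B:5/4,C:11/4):163/32,(G:21/8,L:27/8):93/32):25/32,E:159/32):121/64,((Q:4/5,W:1/5):7/4,X:9/4):121/64)
total length: 1041/32

((((B:5/4,C:11/4):163/32,(G:21/8,L:27/8):93/32):25/32,E:159/32):121/64,((Q:4/5,W:1/5):7/4,X:9/4):121/64)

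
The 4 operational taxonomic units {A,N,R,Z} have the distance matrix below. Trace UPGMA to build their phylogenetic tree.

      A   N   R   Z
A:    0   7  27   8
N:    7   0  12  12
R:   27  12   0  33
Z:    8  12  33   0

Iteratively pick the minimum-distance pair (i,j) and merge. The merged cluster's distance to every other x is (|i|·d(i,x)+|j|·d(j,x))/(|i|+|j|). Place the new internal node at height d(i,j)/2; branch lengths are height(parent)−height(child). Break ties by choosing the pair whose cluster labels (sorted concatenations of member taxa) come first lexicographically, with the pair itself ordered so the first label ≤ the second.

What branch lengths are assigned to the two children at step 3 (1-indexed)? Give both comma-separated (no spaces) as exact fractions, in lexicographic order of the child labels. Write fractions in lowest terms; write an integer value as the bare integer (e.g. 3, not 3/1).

7,12

iteration 1: select A,N (d=7); attach at lengths (7/2, 7/2); label the merged cluster AN
  updated: d(AN,R)=39/2, d(AN,Z)=10
iteration 2: select AN,Z (d=10); attach at lengths (3/2, 5); label the merged cluster ANZ
  updated: d(ANZ,R)=24
iteration 3: select ANZ,R (d=24); attach at lengths (7, 12); label the merged cluster ANRZ
final tree: (((A:7/2,N:7/2):3/2,Z:5):7,R:12)
total length: 65/2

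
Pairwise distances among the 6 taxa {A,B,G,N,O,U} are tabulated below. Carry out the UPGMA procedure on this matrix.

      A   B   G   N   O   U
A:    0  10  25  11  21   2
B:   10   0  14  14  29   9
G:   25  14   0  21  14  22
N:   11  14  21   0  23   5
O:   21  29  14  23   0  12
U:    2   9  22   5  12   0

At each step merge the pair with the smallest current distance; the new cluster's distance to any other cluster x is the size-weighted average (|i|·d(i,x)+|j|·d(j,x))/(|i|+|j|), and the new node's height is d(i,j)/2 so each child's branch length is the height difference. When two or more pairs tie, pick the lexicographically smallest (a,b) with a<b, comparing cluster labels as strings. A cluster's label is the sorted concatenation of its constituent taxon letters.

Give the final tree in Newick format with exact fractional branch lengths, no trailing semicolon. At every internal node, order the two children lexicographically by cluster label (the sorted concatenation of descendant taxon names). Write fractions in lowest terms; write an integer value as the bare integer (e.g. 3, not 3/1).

step 1: merge (A,U) at d=2; branch lengths A→1, U→1; new cluster AU
  updated: d(AU,B)=19/2, d(AU,G)=47/2, d(AU,N)=8, d(AU,O)=33/2
step 2: merge (AU,N) at d=8; branch lengths AU→3, N→4; new cluster ANU
  updated: d(ANU,B)=11, d(ANU,G)=68/3, d(ANU,O)=56/3
step 3: merge (ANU,B) at d=11; branch lengths ANU→3/2, B→11/2; new cluster ABNU
  updated: d(ABNU,G)=41/2, d(ABNU,O)=85/4
step 4: merge (G,O) at d=14; branch lengths G→7, O→7; new cluster GO
  updated: d(ABNU,GO)=167/8
step 5: merge (ABNU,GO) at d=167/8; branch lengths ABNU→79/16, GO→55/16; new cluster ABGNOU
final tree: ((((A:1,U:1):3,N:4):3/2,B:11/2):79/16,(G:7,O:7):55/16)
total length: 307/8

((((A:1,U:1):3,N:4):3/2,B:11/2):79/16,(G:7,O:7):55/16)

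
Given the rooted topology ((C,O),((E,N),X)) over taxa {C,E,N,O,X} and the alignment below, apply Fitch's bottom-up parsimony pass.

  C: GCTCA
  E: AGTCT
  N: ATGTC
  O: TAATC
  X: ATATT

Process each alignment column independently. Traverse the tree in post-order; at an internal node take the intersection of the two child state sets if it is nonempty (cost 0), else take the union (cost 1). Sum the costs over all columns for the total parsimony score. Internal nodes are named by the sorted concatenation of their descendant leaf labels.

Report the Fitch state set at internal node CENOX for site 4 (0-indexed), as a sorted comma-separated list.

A,C,T

site 0, node CO: C={G} ∪ O={T} → {G,T} (+1)
site 0, node EN: E={A} ∩ N={A} → {A} (+0)
site 0, node ENX: EN={A} ∩ X={A} → {A} (+0)
site 0, node CENOX: CO={G,T} ∪ ENX={A} → {A,G,T} (+1)
site 1, node CO: C={C} ∪ O={A} → {A,C} (+1)
site 1, node EN: E={G} ∪ N={T} → {G,T} (+1)
site 1, node ENX: EN={G,T} ∩ X={T} → {T} (+0)
site 1, node CENOX: CO={A,C} ∪ ENX={T} → {A,C,T} (+1)
site 2, node CO: C={T} ∪ O={A} → {A,T} (+1)
site 2, node EN: E={T} ∪ N={G} → {G,T} (+1)
site 2, node ENX: EN={G,T} ∪ X={A} → {A,G,T} (+1)
site 2, node CENOX: CO={A,T} ∩ ENX={A,G,T} → {A,T} (+0)
site 3, node CO: C={C} ∪ O={T} → {C,T} (+1)
site 3, node EN: E={C} ∪ N={T} → {C,T} (+1)
site 3, node ENX: EN={C,T} ∩ X={T} → {T} (+0)
site 3, node CENOX: CO={C,T} ∩ ENX={T} → {T} (+0)
site 4, node CO: C={A} ∪ O={C} → {A,C} (+1)
site 4, node EN: E={T} ∪ N={C} → {C,T} (+1)
site 4, node ENX: EN={C,T} ∩ X={T} → {T} (+0)
site 4, node CENOX: CO={A,C} ∪ ENX={T} → {A,C,T} (+1)
per-site changes: [2, 3, 3, 2, 3]; total = 13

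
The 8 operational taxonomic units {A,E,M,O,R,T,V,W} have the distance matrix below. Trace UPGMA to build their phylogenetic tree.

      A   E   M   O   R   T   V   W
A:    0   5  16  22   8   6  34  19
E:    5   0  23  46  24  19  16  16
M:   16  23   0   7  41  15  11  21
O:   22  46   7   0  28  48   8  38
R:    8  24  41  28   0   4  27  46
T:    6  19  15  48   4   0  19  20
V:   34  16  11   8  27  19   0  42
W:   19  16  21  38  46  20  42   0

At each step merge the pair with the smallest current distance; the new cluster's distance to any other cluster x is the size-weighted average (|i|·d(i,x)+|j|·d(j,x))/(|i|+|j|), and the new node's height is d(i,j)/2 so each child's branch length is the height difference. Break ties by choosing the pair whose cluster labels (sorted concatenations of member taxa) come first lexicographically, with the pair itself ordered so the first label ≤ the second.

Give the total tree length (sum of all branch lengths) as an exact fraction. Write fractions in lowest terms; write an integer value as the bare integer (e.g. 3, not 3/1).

step 1: merge (R,T) at d=4; branch lengths R→2, T→2; new cluster RT
  updated: d(A,RT)=7, d(E,RT)=43/2, d(M,RT)=28, d(O,RT)=38, d(RT,V)=23, d(RT,W)=33
step 2: merge (A,E) at d=5; branch lengths A→5/2, E→5/2; new cluster AE
  updated: d(AE,M)=39/2, d(AE,O)=34, d(AE,RT)=57/4, d(AE,V)=25, d(AE,W)=35/2
step 3: merge (M,O) at d=7; branch lengths M→7/2, O→7/2; new cluster MO
  updated: d(AE,MO)=107/4, d(MO,RT)=33, d(MO,V)=19/2, d(MO,W)=59/2
step 4: merge (MO,V) at d=19/2; branch lengths MO→5/4, V→19/4; new cluster MOV
  updated: d(AE,MOV)=157/6, d(MOV,RT)=89/3, d(MOV,W)=101/3
step 5: merge (AE,RT) at d=57/4; branch lengths AE→37/8, RT→41/8; new cluster AERT
  updated: d(AERT,MOV)=335/12, d(AERT,W)=101/4
step 6: merge (AERT,W) at d=101/4; branch lengths AERT→11/2, W→101/8; new cluster AERTW
  updated: d(AERTW,MOV)=436/15
step 7: merge (AERTW,MOV) at d=436/15; branch lengths AERTW→229/120, MOV→587/60; new cluster AEMORTVW
final tree: ((((A:5/2,E:5/2):37/8,(R:2,T:2):41/8):11/2,W:101/8):229/120,((M:7/2,O:7/2):5/4,V:19/4):587/60)
total length: 1847/30

1847/30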